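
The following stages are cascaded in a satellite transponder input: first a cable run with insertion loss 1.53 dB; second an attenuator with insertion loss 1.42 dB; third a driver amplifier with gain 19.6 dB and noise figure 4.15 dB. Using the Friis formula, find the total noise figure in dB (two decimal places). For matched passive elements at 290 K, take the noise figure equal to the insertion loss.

Convert to linear (a loss of L dB is a gain of −L dB): F_i = 10^(NF_i/10), G_i = 10^(G_i,dB/10)
  Stage 1: F_1 = 10^(1.53/10) = 1.422, G_1 = 10^(−1.53/10) = 0.7031
  Stage 2: F_2 = 10^(1.42/10) = 1.387, G_2 = 10^(−1.42/10) = 0.7211
  Stage 3: F_3 = 10^(4.15/10) = 2.600, G_3 = 10^(19.6/10) = 91.20
Friis cascade:
  F = 1.422 + (1.387 − 1)/0.7031 + (2.600 − 1)/0.5070 = 5.129
NF = 10 log₁₀(5.129) = 7.10 dB

7.10 dB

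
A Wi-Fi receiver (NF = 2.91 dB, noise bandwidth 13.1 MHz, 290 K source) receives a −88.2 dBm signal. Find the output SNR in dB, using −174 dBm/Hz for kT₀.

Noise floor: N = −174 + 10 log₁₀(B) + NF
10 log₁₀(1.31×10⁷) = 71.17 dB
N = −174 + 71.17 + 2.91 = −99.92 dBm
SNR = P_sig − N = −88.2 − (−99.92) = 11.72 dB → 11.7 dB

11.7 dB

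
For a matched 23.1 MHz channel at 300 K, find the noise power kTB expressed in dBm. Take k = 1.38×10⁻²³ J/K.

P_n = kTB = 1.38×10⁻²³ × 300 × 2.31×10⁷ = 9.56×10⁻¹⁴ W
In dBm: 10 log₁₀(9.56×10⁻¹⁴ / 10⁻³) = −100.2 dBm

−100.2 dBm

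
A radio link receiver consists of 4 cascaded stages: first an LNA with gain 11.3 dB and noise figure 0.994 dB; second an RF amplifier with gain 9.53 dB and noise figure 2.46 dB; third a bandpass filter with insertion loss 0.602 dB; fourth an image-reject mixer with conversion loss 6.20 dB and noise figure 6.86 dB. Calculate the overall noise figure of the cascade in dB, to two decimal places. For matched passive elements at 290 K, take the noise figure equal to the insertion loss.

Convert to linear (a loss of L dB is a gain of −L dB): F_i = 10^(NF_i/10), G_i = 10^(G_i,dB/10)
  Stage 1: F_1 = 10^(0.994/10) = 1.257, G_1 = 10^(11.3/10) = 13.49
  Stage 2: F_2 = 10^(2.46/10) = 1.762, G_2 = 10^(9.53/10) = 8.974
  Stage 3: F_3 = 10^(0.602/10) = 1.149, G_3 = 10^(−0.602/10) = 0.8706
  Stage 4: F_4 = 10^(6.86/10) = 4.853, G_4 = 10^(−6.20/10) = 0.2399
Friis cascade:
  F = 1.257 + (1.762 − 1)/13.49 + (1.149 − 1)/121.1 + (4.853 − 1)/105.4 = 1.351
NF = 10 log₁₀(1.351) = 1.31 dB

1.31 dB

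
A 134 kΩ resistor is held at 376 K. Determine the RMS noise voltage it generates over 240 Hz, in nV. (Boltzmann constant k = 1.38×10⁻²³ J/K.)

V_n = √(4kTRB)
4kTRB = 4 × 1.38×10⁻²³ × 376 × 1.34×10⁵ × 2.40×10² = 6.67×10⁻¹³ V²
V_n = √(6.67×10⁻¹³) = 8.17×10⁻⁷ V = 817 nV

817 nV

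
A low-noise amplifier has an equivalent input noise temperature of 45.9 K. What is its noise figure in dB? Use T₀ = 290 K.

F = 1 + T_e/T₀ = 1 + 45.9/290 = 1.15828
NF = 10 log₁₀(1.15828) = 0.638 dB

0.638 dB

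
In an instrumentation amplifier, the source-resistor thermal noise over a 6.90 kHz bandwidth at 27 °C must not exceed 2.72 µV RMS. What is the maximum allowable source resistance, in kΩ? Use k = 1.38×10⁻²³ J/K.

T = 27 °C + 273.15 = 300.15 K
Johnson–Nyquist: V_n = √(4kTRB) ⇒ R = V_n² / (4kTB)
4kTB = 4 × 1.38×10⁻²³ × 300.15 × 6.90×10³ = 1.14×10⁻¹⁶
R = (2.72×10⁻⁶)² / 1.14×10⁻¹⁶ = 6.47×10⁴ Ω = 64.7 kΩ

64.7 kΩ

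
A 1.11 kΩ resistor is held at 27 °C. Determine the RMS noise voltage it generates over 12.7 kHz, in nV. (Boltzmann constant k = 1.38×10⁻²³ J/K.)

T = 27 °C + 273.15 = 300.15 K
V_n = √(4kTRB)
4kTRB = 4 × 1.38×10⁻²³ × 300.15 × 1.11×10³ × 1.27×10⁴ = 2.34×10⁻¹³ V²
V_n = √(2.34×10⁻¹³) = 4.83×10⁻⁷ V = 483 nV

483 nV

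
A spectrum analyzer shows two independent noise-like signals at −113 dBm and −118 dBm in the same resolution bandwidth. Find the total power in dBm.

Convert to linear, add, convert back:
P₁ = 5.01×10⁻¹⁵ W, P₂ = 1.58×10⁻¹⁵ W
P_tot = 6.60×10⁻¹⁵ W → 10 log₁₀(P_tot / 10⁻³) = −111.8 dBm

−111.8 dBm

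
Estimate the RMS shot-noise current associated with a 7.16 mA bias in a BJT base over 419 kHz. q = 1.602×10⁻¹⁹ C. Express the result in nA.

31.0 nA

I_n = √(2qI·B)
2qI·B = 2 × 1.602×10⁻¹⁹ × 7.16×10⁻³ × 4.19×10⁵ = 9.61×10⁻¹⁶ A²
I_n = √(9.61×10⁻¹⁶) = 3.10×10⁻⁸ A = 31.0 nA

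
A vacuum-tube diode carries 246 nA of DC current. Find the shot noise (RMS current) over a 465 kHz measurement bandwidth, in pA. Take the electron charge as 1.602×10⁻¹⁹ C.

I_n = √(2qI·B)
2qI·B = 2 × 1.602×10⁻¹⁹ × 2.46×10⁻⁷ × 4.65×10⁵ = 3.67×10⁻²⁰ A²
I_n = √(3.67×10⁻²⁰) = 1.91×10⁻¹⁰ A = 191 pA

191 pA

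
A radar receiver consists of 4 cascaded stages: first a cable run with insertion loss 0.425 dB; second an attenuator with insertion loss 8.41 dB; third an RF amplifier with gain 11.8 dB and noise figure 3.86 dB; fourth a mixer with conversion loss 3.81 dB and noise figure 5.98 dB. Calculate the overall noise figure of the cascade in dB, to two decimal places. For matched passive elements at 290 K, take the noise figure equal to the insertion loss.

Convert to linear (a loss of L dB is a gain of −L dB): F_i = 10^(NF_i/10), G_i = 10^(G_i,dB/10)
  Stage 1: F_1 = 10^(0.425/10) = 1.103, G_1 = 10^(−0.425/10) = 0.9068
  Stage 2: F_2 = 10^(8.41/10) = 6.934, G_2 = 10^(−8.41/10) = 0.1442
  Stage 3: F_3 = 10^(3.86/10) = 2.432, G_3 = 10^(11.8/10) = 15.14
  Stage 4: F_4 = 10^(5.98/10) = 3.963, G_4 = 10^(−3.81/10) = 0.4159
Friis cascade:
  F = 1.103 + (6.934 − 1)/0.9068 + (2.432 − 1)/0.1308 + (3.963 − 1)/1.979 = 20.10
NF = 10 log₁₀(20.10) = 13.03 dB

13.03 dB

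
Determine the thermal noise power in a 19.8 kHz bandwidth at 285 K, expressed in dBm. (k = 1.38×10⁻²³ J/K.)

P_n = kTB = 1.38×10⁻²³ × 285 × 1.98×10⁴ = 7.79×10⁻¹⁷ W
In dBm: 10 log₁₀(7.79×10⁻¹⁷ / 10⁻³) = −131.1 dBm

−131.1 dBm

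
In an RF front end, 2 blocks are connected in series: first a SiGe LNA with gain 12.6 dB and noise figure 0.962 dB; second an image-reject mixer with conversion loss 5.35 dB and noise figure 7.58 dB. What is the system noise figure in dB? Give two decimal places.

Convert to linear (a loss of L dB is a gain of −L dB): F_i = 10^(NF_i/10), G_i = 10^(G_i,dB/10)
  Stage 1: F_1 = 10^(0.962/10) = 1.248, G_1 = 10^(12.6/10) = 18.20
  Stage 2: F_2 = 10^(7.58/10) = 5.728, G_2 = 10^(−5.35/10) = 0.2917
Friis cascade:
  F = 1.248 + (5.728 − 1)/18.20 = 1.508
NF = 10 log₁₀(1.508) = 1.78 dB

1.78 dB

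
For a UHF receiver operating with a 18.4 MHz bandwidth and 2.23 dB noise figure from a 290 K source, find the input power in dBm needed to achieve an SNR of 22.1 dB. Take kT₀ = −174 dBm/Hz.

−77.0 dBm

Sensitivity = −174 + 10 log₁₀(B) + NF + SNR_min
= −174 + 72.65 + 2.23 + 22.1
= −77.02 dBm → −77.0 dBm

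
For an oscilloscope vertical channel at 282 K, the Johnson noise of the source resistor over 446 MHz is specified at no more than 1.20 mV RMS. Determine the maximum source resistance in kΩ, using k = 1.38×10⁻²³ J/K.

Johnson–Nyquist: V_n = √(4kTRB) ⇒ R = V_n² / (4kTB)
4kTB = 4 × 1.38×10⁻²³ × 282 × 4.46×10⁸ = 6.94×10⁻¹²
R = (1.20×10⁻³)² / 6.94×10⁻¹² = 2.07×10⁵ Ω = 207 kΩ

207 kΩ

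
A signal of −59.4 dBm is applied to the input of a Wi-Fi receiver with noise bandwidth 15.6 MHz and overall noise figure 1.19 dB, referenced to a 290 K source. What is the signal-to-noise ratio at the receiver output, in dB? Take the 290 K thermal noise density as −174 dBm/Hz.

41.5 dB

Noise floor: N = −174 + 10 log₁₀(B) + NF
10 log₁₀(1.56×10⁷) = 71.93 dB
N = −174 + 71.93 + 1.19 = −100.88 dBm
SNR = P_sig − N = −59.4 − (−100.88) = 41.48 dB → 41.5 dB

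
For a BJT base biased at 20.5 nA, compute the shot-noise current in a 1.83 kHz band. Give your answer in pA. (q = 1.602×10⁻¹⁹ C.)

3.47 pA

I_n = √(2qI·B)
2qI·B = 2 × 1.602×10⁻¹⁹ × 2.05×10⁻⁸ × 1.83×10³ = 1.20×10⁻²³ A²
I_n = √(1.20×10⁻²³) = 3.47×10⁻¹² A = 3.47 pA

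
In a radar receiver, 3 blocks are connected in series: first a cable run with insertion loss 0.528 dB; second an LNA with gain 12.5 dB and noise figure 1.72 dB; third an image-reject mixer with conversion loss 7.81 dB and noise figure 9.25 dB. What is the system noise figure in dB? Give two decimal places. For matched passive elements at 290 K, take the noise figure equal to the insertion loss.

Convert to linear (a loss of L dB is a gain of −L dB): F_i = 10^(NF_i/10), G_i = 10^(G_i,dB/10)
  Stage 1: F_1 = 10^(0.528/10) = 1.129, G_1 = 10^(−0.528/10) = 0.8855
  Stage 2: F_2 = 10^(1.72/10) = 1.486, G_2 = 10^(12.5/10) = 17.78
  Stage 3: F_3 = 10^(9.25/10) = 8.414, G_3 = 10^(−7.81/10) = 0.1656
Friis cascade:
  F = 1.129 + (1.486 − 1)/0.8855 + (8.414 − 1)/15.75 = 2.149
NF = 10 log₁₀(2.149) = 3.32 dB

3.32 dB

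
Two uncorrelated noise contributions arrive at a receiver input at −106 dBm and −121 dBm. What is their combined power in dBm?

Convert to linear, add, convert back:
P₁ = 2.51×10⁻¹⁴ W, P₂ = 7.94×10⁻¹⁶ W
P_tot = 2.59×10⁻¹⁴ W → 10 log₁₀(P_tot / 10⁻³) = −105.9 dBm

−105.9 dBm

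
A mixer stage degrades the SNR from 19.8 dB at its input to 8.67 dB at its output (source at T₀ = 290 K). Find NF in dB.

11.13 dB

NF (dB) = SNR_in(dB) − SNR_out(dB) when the source is at T₀
NF = 19.8 − 8.67 = 11.13 dB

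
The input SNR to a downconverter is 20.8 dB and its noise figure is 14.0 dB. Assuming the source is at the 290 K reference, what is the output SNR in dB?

6.8 dB

By definition F = SNR_in/SNR_out, so in dB: SNR_out = SNR_in − NF
SNR_out = 20.8 − 14.0 = 6.8 dB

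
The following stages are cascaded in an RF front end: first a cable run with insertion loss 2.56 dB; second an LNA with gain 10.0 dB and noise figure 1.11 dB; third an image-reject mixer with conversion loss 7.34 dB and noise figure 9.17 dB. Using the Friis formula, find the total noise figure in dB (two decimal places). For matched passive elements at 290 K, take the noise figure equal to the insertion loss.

5.61 dB

Convert to linear (a loss of L dB is a gain of −L dB): F_i = 10^(NF_i/10), G_i = 10^(G_i,dB/10)
  Stage 1: F_1 = 10^(2.56/10) = 1.803, G_1 = 10^(−2.56/10) = 0.5546
  Stage 2: F_2 = 10^(1.11/10) = 1.291, G_2 = 10^(10.0/10) = 10.00
  Stage 3: F_3 = 10^(9.17/10) = 8.260, G_3 = 10^(−7.34/10) = 0.1845
Friis cascade:
  F = 1.803 + (1.291 − 1)/0.5546 + (8.260 − 1)/5.546 = 3.637
NF = 10 log₁₀(3.637) = 5.61 dB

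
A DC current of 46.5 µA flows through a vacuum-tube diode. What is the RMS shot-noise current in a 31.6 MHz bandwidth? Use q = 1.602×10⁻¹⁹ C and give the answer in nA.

I_n = √(2qI·B)
2qI·B = 2 × 1.602×10⁻¹⁹ × 4.65×10⁻⁵ × 3.16×10⁷ = 4.71×10⁻¹⁶ A²
I_n = √(4.71×10⁻¹⁶) = 2.17×10⁻⁸ A = 21.7 nA

21.7 nA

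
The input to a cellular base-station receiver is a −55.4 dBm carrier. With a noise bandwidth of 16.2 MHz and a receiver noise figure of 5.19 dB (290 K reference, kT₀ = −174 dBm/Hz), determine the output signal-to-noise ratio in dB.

41.3 dB

Noise floor: N = −174 + 10 log₁₀(B) + NF
10 log₁₀(1.62×10⁷) = 72.1 dB
N = −174 + 72.1 + 5.19 = −96.71 dBm
SNR = P_sig − N = −55.4 − (−96.71) = 41.31 dB → 41.3 dB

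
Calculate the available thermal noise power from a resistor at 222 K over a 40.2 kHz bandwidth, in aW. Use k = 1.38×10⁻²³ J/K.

P_n = kTB = 1.38×10⁻²³ × 222 × 4.02×10⁴ = 1.23×10⁻¹⁶ W = 123 aW

123 aW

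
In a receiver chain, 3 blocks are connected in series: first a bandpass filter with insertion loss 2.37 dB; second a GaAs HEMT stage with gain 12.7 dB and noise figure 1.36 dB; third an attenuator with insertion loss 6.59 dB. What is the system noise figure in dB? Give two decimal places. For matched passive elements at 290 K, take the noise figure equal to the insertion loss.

Convert to linear (a loss of L dB is a gain of −L dB): F_i = 10^(NF_i/10), G_i = 10^(G_i,dB/10)
  Stage 1: F_1 = 10^(2.37/10) = 1.726, G_1 = 10^(−2.37/10) = 0.5794
  Stage 2: F_2 = 10^(1.36/10) = 1.368, G_2 = 10^(12.7/10) = 18.62
  Stage 3: F_3 = 10^(6.59/10) = 4.560, G_3 = 10^(−6.59/10) = 0.2193
Friis cascade:
  F = 1.726 + (1.368 − 1)/0.5794 + (4.560 − 1)/10.79 = 2.690
NF = 10 log₁₀(2.690) = 4.30 dB

4.30 dB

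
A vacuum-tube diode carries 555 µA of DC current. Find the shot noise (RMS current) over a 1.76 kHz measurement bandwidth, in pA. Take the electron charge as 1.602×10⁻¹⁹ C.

559 pA

I_n = √(2qI·B)
2qI·B = 2 × 1.602×10⁻¹⁹ × 5.55×10⁻⁴ × 1.76×10³ = 3.13×10⁻¹⁹ A²
I_n = √(3.13×10⁻¹⁹) = 5.59×10⁻¹⁰ A = 559 pA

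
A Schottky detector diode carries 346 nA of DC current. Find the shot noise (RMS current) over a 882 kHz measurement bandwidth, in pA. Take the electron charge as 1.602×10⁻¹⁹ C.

I_n = √(2qI·B)
2qI·B = 2 × 1.602×10⁻¹⁹ × 3.46×10⁻⁷ × 8.82×10⁵ = 9.78×10⁻²⁰ A²
I_n = √(9.78×10⁻²⁰) = 3.13×10⁻¹⁰ A = 313 pA

313 pA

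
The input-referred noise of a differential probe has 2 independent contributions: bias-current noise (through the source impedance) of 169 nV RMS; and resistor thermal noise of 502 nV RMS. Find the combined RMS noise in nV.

Uncorrelated sources add in power (mean-square): V_tot = √(ΣV_i²)
V_tot = √[(1.69×10⁻⁷)² + (5.02×10⁻⁷)²] = 5.30×10⁻⁷ V = 530 nV

530 nV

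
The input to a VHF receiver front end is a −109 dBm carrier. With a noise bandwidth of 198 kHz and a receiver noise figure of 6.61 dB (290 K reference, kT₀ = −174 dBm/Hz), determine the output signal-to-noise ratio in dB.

Noise floor: N = −174 + 10 log₁₀(B) + NF
10 log₁₀(1.98×10⁵) = 52.97 dB
N = −174 + 52.97 + 6.61 = −114.42 dBm
SNR = P_sig − N = −109 − (−114.42) = 5.42 dB → 5.4 dB

5.4 dB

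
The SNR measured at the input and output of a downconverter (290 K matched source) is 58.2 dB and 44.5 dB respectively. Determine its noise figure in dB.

NF (dB) = SNR_in(dB) − SNR_out(dB) when the source is at T₀
NF = 58.2 − 44.5 = 13.7 dB

13.7 dB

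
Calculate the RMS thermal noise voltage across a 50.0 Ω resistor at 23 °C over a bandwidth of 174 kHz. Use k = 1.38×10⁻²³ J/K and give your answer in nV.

T = 23 °C + 273.15 = 296.15 K
V_n = √(4kTRB)
4kTRB = 4 × 1.38×10⁻²³ × 296.15 × 5.00×10¹ × 1.74×10⁵ = 1.42×10⁻¹³ V²
V_n = √(1.42×10⁻¹³) = 3.77×10⁻⁷ V = 377 nV

377 nV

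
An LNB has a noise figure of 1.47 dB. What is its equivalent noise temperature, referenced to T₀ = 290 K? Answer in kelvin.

117 K

F = 10^(1.47/10) = 1.40281
T_e = (F − 1)·T₀ = (1.40281 − 1) × 290 = 117 K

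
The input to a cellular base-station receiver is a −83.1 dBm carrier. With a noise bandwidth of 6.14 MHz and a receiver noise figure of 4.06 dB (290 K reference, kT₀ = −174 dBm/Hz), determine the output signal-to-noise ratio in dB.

19.0 dB

Noise floor: N = −174 + 10 log₁₀(B) + NF
10 log₁₀(6.14×10⁶) = 67.88 dB
N = −174 + 67.88 + 4.06 = −102.06 dBm
SNR = P_sig − N = −83.1 − (−102.06) = 18.96 dB → 19.0 dB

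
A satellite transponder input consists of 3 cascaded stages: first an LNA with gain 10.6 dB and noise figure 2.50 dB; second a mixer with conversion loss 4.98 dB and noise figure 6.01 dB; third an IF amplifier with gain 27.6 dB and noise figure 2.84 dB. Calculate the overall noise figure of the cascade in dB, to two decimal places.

Convert to linear (a loss of L dB is a gain of −L dB): F_i = 10^(NF_i/10), G_i = 10^(G_i,dB/10)
  Stage 1: F_1 = 10^(2.50/10) = 1.778, G_1 = 10^(10.6/10) = 11.48
  Stage 2: F_2 = 10^(6.01/10) = 3.990, G_2 = 10^(−4.98/10) = 0.3177
  Stage 3: F_3 = 10^(2.84/10) = 1.923, G_3 = 10^(27.6/10) = 575.4
Friis cascade:
  F = 1.778 + (3.990 − 1)/11.48 + (1.923 − 1)/3.648 = 2.292
NF = 10 log₁₀(2.292) = 3.60 dB

3.60 dB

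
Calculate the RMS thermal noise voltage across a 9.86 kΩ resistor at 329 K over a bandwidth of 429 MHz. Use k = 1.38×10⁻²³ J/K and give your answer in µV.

V_n = √(4kTRB)
4kTRB = 4 × 1.38×10⁻²³ × 329 × 9.86×10³ × 4.29×10⁸ = 7.68×10⁻⁸ V²
V_n = √(7.68×10⁻⁸) = 2.77×10⁻⁴ V = 277 µV

277 µV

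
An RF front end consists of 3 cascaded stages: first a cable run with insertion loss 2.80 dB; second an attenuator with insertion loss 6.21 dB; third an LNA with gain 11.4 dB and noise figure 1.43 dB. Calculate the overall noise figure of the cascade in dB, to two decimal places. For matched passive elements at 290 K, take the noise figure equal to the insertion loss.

Convert to linear (a loss of L dB is a gain of −L dB): F_i = 10^(NF_i/10), G_i = 10^(G_i,dB/10)
  Stage 1: F_1 = 10^(2.80/10) = 1.905, G_1 = 10^(−2.80/10) = 0.5248
  Stage 2: F_2 = 10^(6.21/10) = 4.178, G_2 = 10^(−6.21/10) = 0.2393
  Stage 3: F_3 = 10^(1.43/10) = 1.390, G_3 = 10^(11.4/10) = 13.80
Friis cascade:
  F = 1.905 + (4.178 − 1)/0.5248 + (1.390 − 1)/0.1256 = 11.07
NF = 10 log₁₀(11.07) = 10.44 dB

10.44 dB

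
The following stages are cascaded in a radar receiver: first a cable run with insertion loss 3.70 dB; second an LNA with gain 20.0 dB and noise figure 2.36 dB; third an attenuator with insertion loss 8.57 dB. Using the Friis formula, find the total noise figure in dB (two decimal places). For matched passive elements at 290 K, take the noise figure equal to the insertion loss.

Convert to linear (a loss of L dB is a gain of −L dB): F_i = 10^(NF_i/10), G_i = 10^(G_i,dB/10)
  Stage 1: F_1 = 10^(3.70/10) = 2.344, G_1 = 10^(−3.70/10) = 0.4266
  Stage 2: F_2 = 10^(2.36/10) = 1.722, G_2 = 10^(20.0/10) = 100.0
  Stage 3: F_3 = 10^(8.57/10) = 7.194, G_3 = 10^(−8.57/10) = 0.1390
Friis cascade:
  F = 2.344 + (1.722 − 1)/0.4266 + (7.194 − 1)/42.66 = 4.182
NF = 10 log₁₀(4.182) = 6.21 dB

6.21 dB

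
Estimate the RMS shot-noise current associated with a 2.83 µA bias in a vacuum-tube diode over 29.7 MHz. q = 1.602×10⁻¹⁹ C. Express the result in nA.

I_n = √(2qI·B)
2qI·B = 2 × 1.602×10⁻¹⁹ × 2.83×10⁻⁶ × 2.97×10⁷ = 2.69×10⁻¹⁷ A²
I_n = √(2.69×10⁻¹⁷) = 5.19×10⁻⁹ A = 5.19 nA

5.19 nA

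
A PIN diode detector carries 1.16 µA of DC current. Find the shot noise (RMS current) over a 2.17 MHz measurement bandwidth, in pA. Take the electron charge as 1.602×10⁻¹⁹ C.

898 pA

I_n = √(2qI·B)
2qI·B = 2 × 1.602×10⁻¹⁹ × 1.16×10⁻⁶ × 2.17×10⁶ = 8.07×10⁻¹⁹ A²
I_n = √(8.07×10⁻¹⁹) = 8.98×10⁻¹⁰ A = 898 pA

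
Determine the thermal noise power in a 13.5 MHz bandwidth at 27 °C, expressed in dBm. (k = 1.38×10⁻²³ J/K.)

−102.5 dBm

T = 27 °C + 273.15 = 300.15 K
P_n = kTB = 1.38×10⁻²³ × 300.15 × 1.35×10⁷ = 5.59×10⁻¹⁴ W
In dBm: 10 log₁₀(5.59×10⁻¹⁴ / 10⁻³) = −102.5 dBm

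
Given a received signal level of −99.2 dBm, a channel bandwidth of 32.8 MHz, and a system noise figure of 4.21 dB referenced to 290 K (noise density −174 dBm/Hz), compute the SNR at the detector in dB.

−4.6 dB

Noise floor: N = −174 + 10 log₁₀(B) + NF
10 log₁₀(3.28×10⁷) = 75.16 dB
N = −174 + 75.16 + 4.21 = −94.63 dBm
SNR = P_sig − N = −99.2 − (−94.63) = −4.57 dB → −4.6 dB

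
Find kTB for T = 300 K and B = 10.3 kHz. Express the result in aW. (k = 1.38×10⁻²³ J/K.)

42.6 aW

P_n = kTB = 1.38×10⁻²³ × 300 × 1.03×10⁴ = 4.26×10⁻¹⁷ W = 42.6 aW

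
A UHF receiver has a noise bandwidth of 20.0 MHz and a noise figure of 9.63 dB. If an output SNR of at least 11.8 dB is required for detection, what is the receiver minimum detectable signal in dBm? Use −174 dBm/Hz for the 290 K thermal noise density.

Sensitivity = −174 + 10 log₁₀(B) + NF + SNR_min
= −174 + 73.01 + 9.63 + 11.8
= −79.56 dBm → −79.6 dBm

−79.6 dBm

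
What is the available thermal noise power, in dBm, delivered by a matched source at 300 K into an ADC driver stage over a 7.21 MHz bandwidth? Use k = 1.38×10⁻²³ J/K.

−105.3 dBm

P_n = kTB = 1.38×10⁻²³ × 300 × 7.21×10⁶ = 2.98×10⁻¹⁴ W
In dBm: 10 log₁₀(2.98×10⁻¹⁴ / 10⁻³) = −105.3 dBm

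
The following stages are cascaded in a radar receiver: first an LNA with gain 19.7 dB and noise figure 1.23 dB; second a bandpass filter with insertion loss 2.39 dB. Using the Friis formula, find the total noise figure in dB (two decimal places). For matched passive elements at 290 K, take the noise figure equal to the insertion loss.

1.26 dB

Convert to linear (a loss of L dB is a gain of −L dB): F_i = 10^(NF_i/10), G_i = 10^(G_i,dB/10)
  Stage 1: F_1 = 10^(1.23/10) = 1.327, G_1 = 10^(19.7/10) = 93.33
  Stage 2: F_2 = 10^(2.39/10) = 1.734, G_2 = 10^(−2.39/10) = 0.5768
Friis cascade:
  F = 1.327 + (1.734 − 1)/93.33 = 1.335
NF = 10 log₁₀(1.335) = 1.26 dB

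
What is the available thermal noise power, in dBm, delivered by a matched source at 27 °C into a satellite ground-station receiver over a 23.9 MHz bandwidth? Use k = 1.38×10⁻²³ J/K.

T = 27 °C + 273.15 = 300.15 K
P_n = kTB = 1.38×10⁻²³ × 300.15 × 2.39×10⁷ = 9.90×10⁻¹⁴ W
In dBm: 10 log₁₀(9.90×10⁻¹⁴ / 10⁻³) = −100.0 dBm

−100.0 dBm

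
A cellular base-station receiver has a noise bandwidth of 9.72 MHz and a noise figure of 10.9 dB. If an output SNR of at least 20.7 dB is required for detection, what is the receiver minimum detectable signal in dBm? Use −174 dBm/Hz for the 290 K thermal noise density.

−72.5 dBm

Sensitivity = −174 + 10 log₁₀(B) + NF + SNR_min
= −174 + 69.88 + 10.9 + 20.7
= −72.52 dBm → −72.5 dBm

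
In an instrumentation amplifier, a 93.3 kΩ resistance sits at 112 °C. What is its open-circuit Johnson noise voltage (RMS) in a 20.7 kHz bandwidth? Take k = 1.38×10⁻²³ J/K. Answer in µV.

T = 112 °C + 273.15 = 385.15 K
V_n = √(4kTRB)
4kTRB = 4 × 1.38×10⁻²³ × 385.15 × 9.33×10⁴ × 2.07×10⁴ = 4.11×10⁻¹¹ V²
V_n = √(4.11×10⁻¹¹) = 6.41×10⁻⁶ V = 6.41 µV

6.41 µV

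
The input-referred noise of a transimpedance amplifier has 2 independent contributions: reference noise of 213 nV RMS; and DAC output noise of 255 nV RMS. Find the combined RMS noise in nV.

Uncorrelated sources add in power (mean-square): V_tot = √(ΣV_i²)
V_tot = √[(2.13×10⁻⁷)² + (2.55×10⁻⁷)²] = 3.32×10⁻⁷ V = 332 nV

332 nV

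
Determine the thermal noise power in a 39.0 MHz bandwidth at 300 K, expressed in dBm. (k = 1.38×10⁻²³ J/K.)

−97.9 dBm

P_n = kTB = 1.38×10⁻²³ × 300 × 3.90×10⁷ = 1.61×10⁻¹³ W
In dBm: 10 log₁₀(1.61×10⁻¹³ / 10⁻³) = −97.9 dBm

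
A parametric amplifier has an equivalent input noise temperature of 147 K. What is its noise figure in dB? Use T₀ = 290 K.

1.78 dB

F = 1 + T_e/T₀ = 1 + 147/290 = 1.5069
NF = 10 log₁₀(1.5069) = 1.78 dB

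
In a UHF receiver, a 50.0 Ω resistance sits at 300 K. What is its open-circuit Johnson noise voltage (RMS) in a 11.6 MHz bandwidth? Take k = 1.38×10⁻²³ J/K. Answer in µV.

3.10 µV

V_n = √(4kTRB)
4kTRB = 4 × 1.38×10⁻²³ × 300 × 5.00×10¹ × 1.16×10⁷ = 9.60×10⁻¹² V²
V_n = √(9.60×10⁻¹²) = 3.10×10⁻⁶ V = 3.10 µV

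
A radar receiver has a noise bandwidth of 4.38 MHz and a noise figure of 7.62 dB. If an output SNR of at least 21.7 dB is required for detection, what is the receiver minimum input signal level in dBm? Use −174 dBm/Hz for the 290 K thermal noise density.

−78.3 dBm

Sensitivity = −174 + 10 log₁₀(B) + NF + SNR_min
= −174 + 66.41 + 7.62 + 21.7
= −78.27 dBm → −78.3 dBm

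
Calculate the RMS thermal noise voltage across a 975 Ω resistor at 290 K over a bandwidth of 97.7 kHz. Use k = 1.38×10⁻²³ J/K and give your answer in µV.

V_n = √(4kTRB)
4kTRB = 4 × 1.38×10⁻²³ × 290 × 9.75×10² × 9.77×10⁴ = 1.52×10⁻¹² V²
V_n = √(1.52×10⁻¹²) = 1.23×10⁻⁶ V = 1.23 µV

1.23 µV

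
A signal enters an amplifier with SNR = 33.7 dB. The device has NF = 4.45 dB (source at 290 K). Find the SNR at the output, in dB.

By definition F = SNR_in/SNR_out, so in dB: SNR_out = SNR_in − NF
SNR_out = 33.7 − 4.45 = 29.25 dB

29.25 dB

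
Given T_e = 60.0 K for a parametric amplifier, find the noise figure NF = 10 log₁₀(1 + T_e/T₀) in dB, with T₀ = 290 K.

F = 1 + T_e/T₀ = 1 + 60.0/290 = 1.2069
NF = 10 log₁₀(1.2069) = 0.817 dB

0.817 dB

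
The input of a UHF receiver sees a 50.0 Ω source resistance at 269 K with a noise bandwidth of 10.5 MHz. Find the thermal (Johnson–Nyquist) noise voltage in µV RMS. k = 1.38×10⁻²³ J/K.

V_n = √(4kTRB)
4kTRB = 4 × 1.38×10⁻²³ × 269 × 5.00×10¹ × 1.05×10⁷ = 7.80×10⁻¹² V²
V_n = √(7.80×10⁻¹²) = 2.79×10⁻⁶ V = 2.79 µV

2.79 µV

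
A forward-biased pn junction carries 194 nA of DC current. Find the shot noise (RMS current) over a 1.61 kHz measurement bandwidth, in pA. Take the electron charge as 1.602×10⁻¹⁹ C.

10.0 pA

I_n = √(2qI·B)
2qI·B = 2 × 1.602×10⁻¹⁹ × 1.94×10⁻⁷ × 1.61×10³ = 1.00×10⁻²² A²
I_n = √(1.00×10⁻²²) = 1.00×10⁻¹¹ A = 10.0 pA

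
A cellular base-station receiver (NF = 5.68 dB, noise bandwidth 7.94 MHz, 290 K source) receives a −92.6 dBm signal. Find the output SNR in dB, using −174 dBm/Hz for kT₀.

6.7 dB

Noise floor: N = −174 + 10 log₁₀(B) + NF
10 log₁₀(7.94×10⁶) = 69 dB
N = −174 + 69 + 5.68 = −99.32 dBm
SNR = P_sig − N = −92.6 − (−99.32) = 6.72 dB → 6.7 dB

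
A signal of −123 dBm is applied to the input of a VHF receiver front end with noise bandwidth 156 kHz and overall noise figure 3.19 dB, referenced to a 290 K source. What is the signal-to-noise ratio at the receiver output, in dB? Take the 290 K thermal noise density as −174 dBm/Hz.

Noise floor: N = −174 + 10 log₁₀(B) + NF
10 log₁₀(1.56×10⁵) = 51.93 dB
N = −174 + 51.93 + 3.19 = −118.88 dBm
SNR = P_sig − N = −123 − (−118.88) = −4.12 dB → −4.1 dB

−4.1 dB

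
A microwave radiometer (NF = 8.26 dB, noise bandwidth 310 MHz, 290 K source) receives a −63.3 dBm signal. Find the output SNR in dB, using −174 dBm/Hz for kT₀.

Noise floor: N = −174 + 10 log₁₀(B) + NF
10 log₁₀(3.10×10⁸) = 84.91 dB
N = −174 + 84.91 + 8.26 = −80.83 dBm
SNR = P_sig − N = −63.3 − (−80.83) = 17.53 dB → 17.5 dB

17.5 dB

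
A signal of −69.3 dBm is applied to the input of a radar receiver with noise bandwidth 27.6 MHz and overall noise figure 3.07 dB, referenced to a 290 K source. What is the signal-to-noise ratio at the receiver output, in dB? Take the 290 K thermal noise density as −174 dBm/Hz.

27.2 dB

Noise floor: N = −174 + 10 log₁₀(B) + NF
10 log₁₀(2.76×10⁷) = 74.41 dB
N = −174 + 74.41 + 3.07 = −96.52 dBm
SNR = P_sig − N = −69.3 − (−96.52) = 27.22 dB → 27.2 dB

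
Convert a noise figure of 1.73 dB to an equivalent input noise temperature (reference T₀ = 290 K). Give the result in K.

F = 10^(1.73/10) = 1.48936
T_e = (F − 1)·T₀ = (1.48936 − 1) × 290 = 142 K

142 K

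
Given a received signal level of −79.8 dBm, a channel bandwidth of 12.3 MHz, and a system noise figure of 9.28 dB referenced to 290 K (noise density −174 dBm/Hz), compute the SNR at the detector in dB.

Noise floor: N = −174 + 10 log₁₀(B) + NF
10 log₁₀(1.23×10⁷) = 70.9 dB
N = −174 + 70.9 + 9.28 = −93.82 dBm
SNR = P_sig − N = −79.8 − (−93.82) = 14.02 dB → 14.0 dB

14.0 dB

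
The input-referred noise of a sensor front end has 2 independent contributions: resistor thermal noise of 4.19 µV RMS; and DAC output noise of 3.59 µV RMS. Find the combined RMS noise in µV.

Uncorrelated sources add in power (mean-square): V_tot = √(ΣV_i²)
V_tot = √[(4.19×10⁻⁶)² + (3.59×10⁻⁶)²] = 5.52×10⁻⁶ V = 5.52 µV

5.52 µV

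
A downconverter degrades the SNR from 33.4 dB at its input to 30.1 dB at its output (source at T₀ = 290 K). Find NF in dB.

NF (dB) = SNR_in(dB) − SNR_out(dB) when the source is at T₀
NF = 33.4 − 30.1 = 3.3 dB

3.3 dB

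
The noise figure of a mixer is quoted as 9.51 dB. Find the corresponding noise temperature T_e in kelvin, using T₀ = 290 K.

2301 K

F = 10^(9.51/10) = 8.93305
T_e = (F − 1)·T₀ = (8.93305 − 1) × 290 = 2301 K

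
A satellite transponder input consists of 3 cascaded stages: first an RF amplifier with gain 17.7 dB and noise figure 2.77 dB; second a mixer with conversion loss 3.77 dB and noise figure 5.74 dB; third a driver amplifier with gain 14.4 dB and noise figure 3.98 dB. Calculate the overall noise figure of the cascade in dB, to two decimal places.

3.01 dB

Convert to linear (a loss of L dB is a gain of −L dB): F_i = 10^(NF_i/10), G_i = 10^(G_i,dB/10)
  Stage 1: F_1 = 10^(2.77/10) = 1.892, G_1 = 10^(17.7/10) = 58.88
  Stage 2: F_2 = 10^(5.74/10) = 3.750, G_2 = 10^(−3.77/10) = 0.4198
  Stage 3: F_3 = 10^(3.98/10) = 2.500, G_3 = 10^(14.4/10) = 27.54
Friis cascade:
  F = 1.892 + (3.750 − 1)/58.88 + (2.500 − 1)/24.72 = 2.000
NF = 10 log₁₀(2.000) = 3.01 dB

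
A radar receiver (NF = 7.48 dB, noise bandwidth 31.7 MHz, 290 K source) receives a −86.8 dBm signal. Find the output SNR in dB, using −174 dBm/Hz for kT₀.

Noise floor: N = −174 + 10 log₁₀(B) + NF
10 log₁₀(3.17×10⁷) = 75.01 dB
N = −174 + 75.01 + 7.48 = −91.51 dBm
SNR = P_sig − N = −86.8 − (−91.51) = 4.71 dB → 4.7 dB

4.7 dB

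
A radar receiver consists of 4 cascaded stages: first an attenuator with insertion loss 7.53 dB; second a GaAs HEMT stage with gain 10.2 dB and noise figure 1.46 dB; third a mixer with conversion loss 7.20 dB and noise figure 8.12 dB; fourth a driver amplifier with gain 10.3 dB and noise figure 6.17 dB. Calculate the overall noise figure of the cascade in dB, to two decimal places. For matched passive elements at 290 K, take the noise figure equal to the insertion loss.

Convert to linear (a loss of L dB is a gain of −L dB): F_i = 10^(NF_i/10), G_i = 10^(G_i,dB/10)
  Stage 1: F_1 = 10^(7.53/10) = 5.662, G_1 = 10^(−7.53/10) = 0.1766
  Stage 2: F_2 = 10^(1.46/10) = 1.400, G_2 = 10^(10.2/10) = 10.47
  Stage 3: F_3 = 10^(8.12/10) = 6.486, G_3 = 10^(−7.20/10) = 0.1905
  Stage 4: F_4 = 10^(6.17/10) = 4.140, G_4 = 10^(10.3/10) = 10.72
Friis cascade:
  F = 5.662 + (1.400 − 1)/0.1766 + (6.486 − 1)/1.849 + (4.140 − 1)/0.3524 = 19.80
NF = 10 log₁₀(19.80) = 12.97 dB

12.97 dB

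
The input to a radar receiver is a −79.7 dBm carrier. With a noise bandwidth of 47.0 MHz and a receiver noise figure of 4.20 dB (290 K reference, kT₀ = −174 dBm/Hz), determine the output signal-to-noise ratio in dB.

Noise floor: N = −174 + 10 log₁₀(B) + NF
10 log₁₀(4.70×10⁷) = 76.72 dB
N = −174 + 76.72 + 4.20 = −93.08 dBm
SNR = P_sig − N = −79.7 − (−93.08) = 13.38 dB → 13.4 dB

13.4 dB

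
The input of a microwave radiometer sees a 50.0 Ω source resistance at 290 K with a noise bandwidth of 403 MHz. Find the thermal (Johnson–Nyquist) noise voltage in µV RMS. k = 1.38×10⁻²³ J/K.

18.0 µV

V_n = √(4kTRB)
4kTRB = 4 × 1.38×10⁻²³ × 290 × 5.00×10¹ × 4.03×10⁸ = 3.23×10⁻¹⁰ V²
V_n = √(3.23×10⁻¹⁰) = 1.80×10⁻⁵ V = 18.0 µV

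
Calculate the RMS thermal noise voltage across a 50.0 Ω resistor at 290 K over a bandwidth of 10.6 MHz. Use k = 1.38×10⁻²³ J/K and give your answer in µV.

2.91 µV

V_n = √(4kTRB)
4kTRB = 4 × 1.38×10⁻²³ × 290 × 5.00×10¹ × 1.06×10⁷ = 8.48×10⁻¹² V²
V_n = √(8.48×10⁻¹²) = 2.91×10⁻⁶ V = 2.91 µV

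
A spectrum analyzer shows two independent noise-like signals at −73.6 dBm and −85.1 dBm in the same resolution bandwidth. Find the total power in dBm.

−73.3 dBm

Convert to linear, add, convert back:
P₁ = 4.37×10⁻¹¹ W, P₂ = 3.09×10⁻¹² W
P_tot = 4.67×10⁻¹¹ W → 10 log₁₀(P_tot / 10⁻³) = −73.3 dBm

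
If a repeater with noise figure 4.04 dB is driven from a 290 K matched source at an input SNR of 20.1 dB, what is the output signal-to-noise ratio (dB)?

16.06 dB

By definition F = SNR_in/SNR_out, so in dB: SNR_out = SNR_in − NF
SNR_out = 20.1 − 4.04 = 16.06 dB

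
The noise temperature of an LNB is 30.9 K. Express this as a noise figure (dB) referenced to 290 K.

0.440 dB

F = 1 + T_e/T₀ = 1 + 30.9/290 = 1.10655
NF = 10 log₁₀(1.10655) = 0.440 dB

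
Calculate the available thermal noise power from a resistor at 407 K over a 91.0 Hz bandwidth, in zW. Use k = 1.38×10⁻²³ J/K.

P_n = kTB = 1.38×10⁻²³ × 407 × 9.10×10¹ = 5.11×10⁻¹⁹ W = 511 zW

511 zW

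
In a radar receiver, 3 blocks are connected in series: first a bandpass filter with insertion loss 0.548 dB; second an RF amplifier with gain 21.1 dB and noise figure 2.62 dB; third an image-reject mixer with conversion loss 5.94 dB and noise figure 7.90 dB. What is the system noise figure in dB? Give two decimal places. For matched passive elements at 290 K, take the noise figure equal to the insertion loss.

Convert to linear (a loss of L dB is a gain of −L dB): F_i = 10^(NF_i/10), G_i = 10^(G_i,dB/10)
  Stage 1: F_1 = 10^(0.548/10) = 1.134, G_1 = 10^(−0.548/10) = 0.8815
  Stage 2: F_2 = 10^(2.62/10) = 1.828, G_2 = 10^(21.1/10) = 128.8
  Stage 3: F_3 = 10^(7.90/10) = 6.166, G_3 = 10^(−5.94/10) = 0.2547
Friis cascade:
  F = 1.134 + (1.828 − 1)/0.8815 + (6.166 − 1)/113.6 = 2.119
NF = 10 log₁₀(2.119) = 3.26 dB

3.26 dB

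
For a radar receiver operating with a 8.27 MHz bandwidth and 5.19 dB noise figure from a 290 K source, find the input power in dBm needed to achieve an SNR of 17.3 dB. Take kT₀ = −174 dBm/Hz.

Sensitivity = −174 + 10 log₁₀(B) + NF + SNR_min
= −174 + 69.18 + 5.19 + 17.3
= −82.33 dBm → −82.3 dBm

−82.3 dBm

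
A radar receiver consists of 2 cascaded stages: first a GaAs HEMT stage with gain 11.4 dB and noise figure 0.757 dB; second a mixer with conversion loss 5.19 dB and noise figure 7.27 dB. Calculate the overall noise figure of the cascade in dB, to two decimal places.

1.77 dB

Convert to linear (a loss of L dB is a gain of −L dB): F_i = 10^(NF_i/10), G_i = 10^(G_i,dB/10)
  Stage 1: F_1 = 10^(0.757/10) = 1.190, G_1 = 10^(11.4/10) = 13.80
  Stage 2: F_2 = 10^(7.27/10) = 5.333, G_2 = 10^(−5.19/10) = 0.3027
Friis cascade:
  F = 1.190 + (5.333 − 1)/13.80 = 1.504
NF = 10 log₁₀(1.504) = 1.77 dB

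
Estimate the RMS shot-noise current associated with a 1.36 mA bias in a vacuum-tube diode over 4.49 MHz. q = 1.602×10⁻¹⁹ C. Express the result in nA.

I_n = √(2qI·B)
2qI·B = 2 × 1.602×10⁻¹⁹ × 1.36×10⁻³ × 4.49×10⁶ = 1.96×10⁻¹⁵ A²
I_n = √(1.96×10⁻¹⁵) = 4.42×10⁻⁸ A = 44.2 nA

44.2 nA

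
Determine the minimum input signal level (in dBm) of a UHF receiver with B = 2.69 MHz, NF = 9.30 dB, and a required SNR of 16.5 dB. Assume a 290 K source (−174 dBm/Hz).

Sensitivity = −174 + 10 log₁₀(B) + NF + SNR_min
= −174 + 64.3 + 9.30 + 16.5
= −83.90 dBm → −83.9 dBm

−83.9 dBm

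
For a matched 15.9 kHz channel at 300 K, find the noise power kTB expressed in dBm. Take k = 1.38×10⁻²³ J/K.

−131.8 dBm

P_n = kTB = 1.38×10⁻²³ × 300 × 1.59×10⁴ = 6.58×10⁻¹⁷ W
In dBm: 10 log₁₀(6.58×10⁻¹⁷ / 10⁻³) = −131.8 dBm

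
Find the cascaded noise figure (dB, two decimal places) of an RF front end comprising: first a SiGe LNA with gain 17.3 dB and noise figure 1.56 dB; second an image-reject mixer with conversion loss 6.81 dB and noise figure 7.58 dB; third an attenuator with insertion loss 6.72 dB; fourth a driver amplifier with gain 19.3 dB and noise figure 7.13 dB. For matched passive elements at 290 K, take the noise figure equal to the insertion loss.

5.56 dB

Convert to linear (a loss of L dB is a gain of −L dB): F_i = 10^(NF_i/10), G_i = 10^(G_i,dB/10)
  Stage 1: F_1 = 10^(1.56/10) = 1.432, G_1 = 10^(17.3/10) = 53.70
  Stage 2: F_2 = 10^(7.58/10) = 5.728, G_2 = 10^(−6.81/10) = 0.2084
  Stage 3: F_3 = 10^(6.72/10) = 4.699, G_3 = 10^(−6.72/10) = 0.2128
  Stage 4: F_4 = 10^(7.13/10) = 5.164, G_4 = 10^(19.3/10) = 85.11
Friis cascade:
  F = 1.432 + (5.728 − 1)/53.70 + (4.699 − 1)/11.19 + (5.164 − 1)/2.382 = 3.599
NF = 10 log₁₀(3.599) = 5.56 dB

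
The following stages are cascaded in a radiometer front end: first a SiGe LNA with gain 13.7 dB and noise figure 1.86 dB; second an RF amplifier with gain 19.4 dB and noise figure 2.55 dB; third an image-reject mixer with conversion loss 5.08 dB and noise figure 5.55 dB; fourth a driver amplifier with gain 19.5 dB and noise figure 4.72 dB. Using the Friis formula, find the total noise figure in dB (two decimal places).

1.97 dB

Convert to linear (a loss of L dB is a gain of −L dB): F_i = 10^(NF_i/10), G_i = 10^(G_i,dB/10)
  Stage 1: F_1 = 10^(1.86/10) = 1.535, G_1 = 10^(13.7/10) = 23.44
  Stage 2: F_2 = 10^(2.55/10) = 1.799, G_2 = 10^(19.4/10) = 87.10
  Stage 3: F_3 = 10^(5.55/10) = 3.589, G_3 = 10^(−5.08/10) = 0.3105
  Stage 4: F_4 = 10^(4.72/10) = 2.965, G_4 = 10^(19.5/10) = 89.13
Friis cascade:
  F = 1.535 + (1.799 − 1)/23.44 + (3.589 − 1)/2042 + (2.965 − 1)/633.9 = 1.573
NF = 10 log₁₀(1.573) = 1.97 dB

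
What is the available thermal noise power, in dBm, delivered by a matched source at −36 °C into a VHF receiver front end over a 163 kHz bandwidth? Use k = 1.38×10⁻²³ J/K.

−122.7 dBm

T = −36 °C + 273.15 = 237.15 K
P_n = kTB = 1.38×10⁻²³ × 237.15 × 1.63×10⁵ = 5.33×10⁻¹⁶ W
In dBm: 10 log₁₀(5.33×10⁻¹⁶ / 10⁻³) = −122.7 dBm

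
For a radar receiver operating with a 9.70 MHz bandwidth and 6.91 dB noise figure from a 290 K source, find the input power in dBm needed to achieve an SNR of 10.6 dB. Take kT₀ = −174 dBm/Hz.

Sensitivity = −174 + 10 log₁₀(B) + NF + SNR_min
= −174 + 69.87 + 6.91 + 10.6
= −86.62 dBm → −86.6 dBm

−86.6 dBm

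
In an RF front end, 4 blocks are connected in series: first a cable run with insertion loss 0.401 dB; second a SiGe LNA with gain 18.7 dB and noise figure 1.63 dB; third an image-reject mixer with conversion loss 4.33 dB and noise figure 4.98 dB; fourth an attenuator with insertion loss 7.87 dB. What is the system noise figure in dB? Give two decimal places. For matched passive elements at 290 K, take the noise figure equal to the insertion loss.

Convert to linear (a loss of L dB is a gain of −L dB): F_i = 10^(NF_i/10), G_i = 10^(G_i,dB/10)
  Stage 1: F_1 = 10^(0.401/10) = 1.097, G_1 = 10^(−0.401/10) = 0.9118
  Stage 2: F_2 = 10^(1.63/10) = 1.455, G_2 = 10^(18.7/10) = 74.13
  Stage 3: F_3 = 10^(4.98/10) = 3.148, G_3 = 10^(−4.33/10) = 0.3690
  Stage 4: F_4 = 10^(7.87/10) = 6.124, G_4 = 10^(−7.87/10) = 0.1633
Friis cascade:
  F = 1.097 + (1.455 − 1)/0.9118 + (3.148 − 1)/67.59 + (6.124 − 1)/24.94 = 1.833
NF = 10 log₁₀(1.833) = 2.63 dB

2.63 dB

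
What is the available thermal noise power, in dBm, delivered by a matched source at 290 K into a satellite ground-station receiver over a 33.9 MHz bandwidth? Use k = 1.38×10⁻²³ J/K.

P_n = kTB = 1.38×10⁻²³ × 290 × 3.39×10⁷ = 1.36×10⁻¹³ W
In dBm: 10 log₁₀(1.36×10⁻¹³ / 10⁻³) = −98.7 dBm

−98.7 dBm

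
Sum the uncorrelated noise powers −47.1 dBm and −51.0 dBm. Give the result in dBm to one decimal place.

−45.6 dBm

Convert to linear, add, convert back:
P₁ = 1.95×10⁻⁸ W, P₂ = 7.94×10⁻⁹ W
P_tot = 2.74×10⁻⁸ W → 10 log₁₀(P_tot / 10⁻³) = −45.6 dBm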